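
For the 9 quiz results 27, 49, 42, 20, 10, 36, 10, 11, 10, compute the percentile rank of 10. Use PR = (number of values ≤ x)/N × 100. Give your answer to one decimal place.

N = 9.
Strictly below 10: 0. Equal to 10: 3.
PR = 3/9 × 100 = 33.3

33.3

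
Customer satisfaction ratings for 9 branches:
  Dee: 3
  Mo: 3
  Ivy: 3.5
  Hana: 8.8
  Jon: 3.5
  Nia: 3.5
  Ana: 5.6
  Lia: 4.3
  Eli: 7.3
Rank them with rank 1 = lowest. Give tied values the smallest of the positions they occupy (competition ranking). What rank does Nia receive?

Sorted (ascending): 3, 3, 3.5, 3.5, 3.5, 4.3, 5.6, 7.3, 8.8
The 2 values of 3 occupy positions 1–2 → each gets rank 1.
The 3 values of 3.5 occupy positions 3–5 → each gets rank 3.
Nia has value 3.5 → rank 3.

3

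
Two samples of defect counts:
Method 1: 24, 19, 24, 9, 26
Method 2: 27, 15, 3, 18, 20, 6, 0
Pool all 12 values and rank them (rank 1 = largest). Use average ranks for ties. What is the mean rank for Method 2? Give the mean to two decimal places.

Sorted (descending): 27, 26, 24, 24, 20, 19, 18, 15, 9, 6, 3, 0
The 2 values of 24 occupy positions 3–4 → average rank (3+4)/2 = 3.5.
Method 2 values → pooled ranks: 27→1, 15→8, 3→11, 18→7, 20→5, 6→10, 0→12
Mean rank = (1 + 8 + 11 + 7 + 5 + 10 + 12) / 7 = 7.71

7.71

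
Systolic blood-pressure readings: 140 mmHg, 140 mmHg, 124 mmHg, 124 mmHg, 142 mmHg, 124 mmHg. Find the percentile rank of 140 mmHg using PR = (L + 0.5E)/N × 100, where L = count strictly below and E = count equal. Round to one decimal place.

66.7

N = 6.
Strictly below 140: 3. Equal to 140: 2.
PR = (3 + 0.5·2)/6 × 100 = 66.7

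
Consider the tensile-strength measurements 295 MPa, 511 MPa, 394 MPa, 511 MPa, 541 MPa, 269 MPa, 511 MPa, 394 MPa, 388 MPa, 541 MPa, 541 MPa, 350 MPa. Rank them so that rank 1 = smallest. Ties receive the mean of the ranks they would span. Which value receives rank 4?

388

Sorted (ascending): 269, 295, 350, 388, 394, 394, 511, 511, 511, 541, 541, 541
The 2 values of 394 occupy positions 5–6 → average rank (5+6)/2 = 5.5.
The 3 values of 511 occupy positions 7–9 → average rank 8.
The 3 values of 541 occupy positions 10–12 → average rank 11.
Rank 4 → value 388.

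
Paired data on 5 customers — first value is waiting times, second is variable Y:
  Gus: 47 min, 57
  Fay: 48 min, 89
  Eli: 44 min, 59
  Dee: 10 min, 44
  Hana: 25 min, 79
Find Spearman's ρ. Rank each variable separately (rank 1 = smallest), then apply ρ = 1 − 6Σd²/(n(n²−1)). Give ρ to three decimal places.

0.600

Ranks of variable 1: 4, 5, 3, 1, 2
Ranks of variable 2: 2, 5, 3, 1, 4
d = r₁ − r₂: 2, 0, 0, 0, -2
d²: 4, 0, 0, 0, 4; Σd² = 8
ρ = 1 − 6·8/(5·24) = 1 − 48/120 = 0.600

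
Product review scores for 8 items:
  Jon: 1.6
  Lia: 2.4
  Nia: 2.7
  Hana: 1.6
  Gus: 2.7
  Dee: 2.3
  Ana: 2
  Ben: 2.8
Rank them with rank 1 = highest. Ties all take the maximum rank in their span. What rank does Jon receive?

8

Sorted (descending): 2.8, 2.7, 2.7, 2.4, 2.3, 2, 1.6, 1.6
The 2 values of 2.7 occupy positions 2–3 → each gets rank 3.
The 2 values of 1.6 occupy positions 7–8 → each gets rank 8.
Jon has value 1.6 → rank 8.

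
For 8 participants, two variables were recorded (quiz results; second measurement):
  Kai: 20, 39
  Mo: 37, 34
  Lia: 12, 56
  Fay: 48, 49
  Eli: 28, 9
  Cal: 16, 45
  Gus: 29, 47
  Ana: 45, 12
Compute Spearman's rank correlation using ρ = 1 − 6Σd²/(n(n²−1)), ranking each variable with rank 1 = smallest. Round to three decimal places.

-0.238

Ranks of variable 1: 3, 6, 1, 8, 4, 2, 5, 7
Ranks of variable 2: 4, 3, 8, 7, 1, 5, 6, 2
d = r₁ − r₂: -1, 3, -7, 1, 3, -3, -1, 5
d²: 1, 9, 49, 1, 9, 9, 1, 25; Σd² = 104
ρ = 1 − 6·104/(8·63) = 1 − 624/504 = -0.238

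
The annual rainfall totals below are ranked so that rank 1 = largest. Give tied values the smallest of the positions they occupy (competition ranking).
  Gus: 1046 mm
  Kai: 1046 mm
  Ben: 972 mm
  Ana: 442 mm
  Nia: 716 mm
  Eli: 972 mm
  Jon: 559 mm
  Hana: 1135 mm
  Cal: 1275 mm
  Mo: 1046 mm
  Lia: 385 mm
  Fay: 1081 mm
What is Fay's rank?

Sorted (descending): 1275, 1135, 1081, 1046, 1046, 1046, 972, 972, 716, 559, 442, 385
The 3 values of 1046 occupy positions 4–6 → each gets rank 4.
The 2 values of 972 occupy positions 7–8 → each gets rank 7.
Fay has value 1081 mm → rank 3.

3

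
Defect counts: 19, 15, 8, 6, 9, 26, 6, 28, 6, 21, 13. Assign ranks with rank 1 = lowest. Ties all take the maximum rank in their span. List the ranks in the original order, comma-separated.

Sorted (ascending): 6, 6, 6, 8, 9, 13, 15, 19, 21, 26, 28
The 3 values of 6 occupy positions 1–3 → each gets rank 3.

8, 7, 4, 3, 5, 10, 3, 11, 3, 9, 6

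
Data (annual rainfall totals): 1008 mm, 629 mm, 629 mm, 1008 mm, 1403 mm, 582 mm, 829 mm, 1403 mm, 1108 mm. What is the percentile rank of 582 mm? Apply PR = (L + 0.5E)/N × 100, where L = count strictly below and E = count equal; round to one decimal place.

5.6

N = 9.
Strictly below 582: 0. Equal to 582: 1.
PR = (0 + 0.5·1)/9 × 100 = 5.6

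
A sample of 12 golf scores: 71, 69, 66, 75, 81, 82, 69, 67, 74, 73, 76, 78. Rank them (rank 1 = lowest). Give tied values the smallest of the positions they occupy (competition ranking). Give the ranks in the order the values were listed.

Sorted (ascending): 66, 67, 69, 69, 71, 73, 74, 75, 76, 78, 81, 82
The 2 values of 69 occupy positions 3–4 → each gets rank 3.

5, 3, 1, 8, 11, 12, 3, 2, 7, 6, 9, 10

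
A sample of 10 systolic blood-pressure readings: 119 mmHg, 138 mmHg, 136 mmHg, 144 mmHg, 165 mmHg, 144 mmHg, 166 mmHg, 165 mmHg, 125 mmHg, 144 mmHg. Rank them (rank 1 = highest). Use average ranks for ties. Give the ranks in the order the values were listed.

Sorted (descending): 166, 165, 165, 144, 144, 144, 138, 136, 125, 119
The 2 values of 165 occupy positions 2–3 → average rank (2+3)/2 = 2.5.
The 3 values of 144 occupy positions 4–6 → average rank 5.

10, 7, 8, 5, 2.5, 5, 1, 2.5, 9, 5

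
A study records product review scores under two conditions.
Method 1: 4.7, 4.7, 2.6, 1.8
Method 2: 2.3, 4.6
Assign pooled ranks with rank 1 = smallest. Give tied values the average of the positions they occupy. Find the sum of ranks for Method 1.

Sorted (ascending): 1.8, 2.3, 2.6, 4.6, 4.7, 4.7
The 2 values of 4.7 occupy positions 5–6 → average rank (5+6)/2 = 5.5.
Method 1 values → pooled ranks: 4.7→5.5, 4.7→5.5, 2.6→3, 1.8→1
Rank sum = 5.5 + 5.5 + 3 + 1 = 15

15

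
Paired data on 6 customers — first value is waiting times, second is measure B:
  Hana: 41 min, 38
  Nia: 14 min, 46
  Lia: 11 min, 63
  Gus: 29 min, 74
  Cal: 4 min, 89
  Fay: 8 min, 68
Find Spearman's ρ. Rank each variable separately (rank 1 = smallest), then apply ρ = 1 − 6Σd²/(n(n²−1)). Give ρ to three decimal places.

Ranks of variable 1: 6, 4, 3, 5, 1, 2
Ranks of variable 2: 1, 2, 3, 5, 6, 4
d = r₁ − r₂: 5, 2, 0, 0, -5, -2
d²: 25, 4, 0, 0, 25, 4; Σd² = 58
ρ = 1 − 6·58/(6·35) = 1 − 348/210 = -0.657

-0.657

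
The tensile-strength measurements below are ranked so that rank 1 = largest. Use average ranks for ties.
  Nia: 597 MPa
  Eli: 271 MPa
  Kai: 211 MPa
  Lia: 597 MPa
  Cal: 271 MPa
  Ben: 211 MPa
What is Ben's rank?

5.5

Sorted (descending): 597, 597, 271, 271, 211, 211
The 2 values of 597 occupy positions 1–2 → average rank (1+2)/2 = 1.5.
The 2 values of 271 occupy positions 3–4 → average rank (3+4)/2 = 3.5.
The 2 values of 211 occupy positions 5–6 → average rank (5+6)/2 = 5.5.
Ben has value 211 MPa → rank 5.5.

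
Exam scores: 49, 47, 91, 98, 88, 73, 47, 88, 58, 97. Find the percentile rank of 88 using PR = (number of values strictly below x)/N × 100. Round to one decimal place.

N = 10.
Strictly below 88: 5. Equal to 88: 2.
PR = 5/10 × 100 = 50.0

50.0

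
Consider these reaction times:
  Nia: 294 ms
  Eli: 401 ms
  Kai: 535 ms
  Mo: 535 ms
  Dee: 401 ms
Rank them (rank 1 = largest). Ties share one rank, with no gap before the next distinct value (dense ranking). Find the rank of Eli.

2

Sorted (descending): 535, 535, 401, 401, 294
The 2 values of 535 share dense rank 1.
The 2 values of 401 share dense rank 2.
Remaining distinct values take the next consecutive integers.
Eli has value 401 ms → rank 2.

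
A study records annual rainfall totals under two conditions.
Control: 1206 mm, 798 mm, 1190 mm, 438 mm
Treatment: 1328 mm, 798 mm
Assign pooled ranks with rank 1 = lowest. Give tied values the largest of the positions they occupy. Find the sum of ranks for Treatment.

9

Sorted (ascending): 438, 798, 798, 1190, 1206, 1328
The 2 values of 798 occupy positions 2–3 → each gets rank 3.
Treatment values → pooled ranks: 1328→6, 798→3
Rank sum = 6 + 3 = 9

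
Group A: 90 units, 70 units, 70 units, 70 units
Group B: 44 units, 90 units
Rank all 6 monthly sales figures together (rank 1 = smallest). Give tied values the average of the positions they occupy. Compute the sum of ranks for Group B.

6.5

Sorted (ascending): 44, 70, 70, 70, 90, 90
The 3 values of 70 occupy positions 2–4 → average rank 3.
The 2 values of 90 occupy positions 5–6 → average rank (5+6)/2 = 5.5.
Group B values → pooled ranks: 44→1, 90→5.5
Rank sum = 1 + 5.5 = 6.5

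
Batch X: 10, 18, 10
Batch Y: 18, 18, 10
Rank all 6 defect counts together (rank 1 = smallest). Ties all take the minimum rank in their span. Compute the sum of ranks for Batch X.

6

Sorted (ascending): 10, 10, 10, 18, 18, 18
The 3 values of 10 occupy positions 1–3 → each gets rank 1.
The 3 values of 18 occupy positions 4–6 → each gets rank 4.
Batch X values → pooled ranks: 10→1, 18→4, 10→1
Rank sum = 1 + 4 + 1 = 6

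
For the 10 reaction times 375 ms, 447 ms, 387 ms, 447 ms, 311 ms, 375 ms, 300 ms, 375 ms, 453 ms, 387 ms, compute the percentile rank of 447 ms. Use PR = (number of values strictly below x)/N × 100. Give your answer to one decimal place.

N = 10.
Strictly below 447: 7. Equal to 447: 2.
PR = 7/10 × 100 = 70.0

70.0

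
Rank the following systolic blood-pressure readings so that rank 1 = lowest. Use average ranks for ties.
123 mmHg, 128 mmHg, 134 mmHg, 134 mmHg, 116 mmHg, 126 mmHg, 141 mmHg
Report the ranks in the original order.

2, 4, 5.5, 5.5, 1, 3, 7

Sorted (ascending): 116, 123, 126, 128, 134, 134, 141
The 2 values of 134 occupy positions 5–6 → average rank (5+6)/2 = 5.5.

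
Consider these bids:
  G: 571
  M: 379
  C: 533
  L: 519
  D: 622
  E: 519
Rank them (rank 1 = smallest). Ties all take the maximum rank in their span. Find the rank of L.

3

Sorted (ascending): 379, 519, 519, 533, 571, 622
The 2 values of 519 occupy positions 2–3 → each gets rank 3.
L has value 519 → rank 3.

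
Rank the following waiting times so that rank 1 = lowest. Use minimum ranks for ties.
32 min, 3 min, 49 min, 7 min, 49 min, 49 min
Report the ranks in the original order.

Sorted (ascending): 3, 7, 32, 49, 49, 49
The 3 values of 49 occupy positions 4–6 → each gets rank 4.

3, 1, 4, 2, 4, 4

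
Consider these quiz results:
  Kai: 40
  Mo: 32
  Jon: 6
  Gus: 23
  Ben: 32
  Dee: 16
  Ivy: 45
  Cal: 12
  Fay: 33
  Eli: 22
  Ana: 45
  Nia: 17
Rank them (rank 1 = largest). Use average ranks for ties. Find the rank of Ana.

Sorted (descending): 45, 45, 40, 33, 32, 32, 23, 22, 17, 16, 12, 6
The 2 values of 45 occupy positions 1–2 → average rank (1+2)/2 = 1.5.
The 2 values of 32 occupy positions 5–6 → average rank (5+6)/2 = 5.5.
Ana has value 45 → rank 1.5.

1.5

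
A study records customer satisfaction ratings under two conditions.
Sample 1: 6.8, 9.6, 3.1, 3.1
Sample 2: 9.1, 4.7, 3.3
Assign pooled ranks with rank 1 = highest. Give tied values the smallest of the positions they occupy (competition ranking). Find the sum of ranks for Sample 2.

Sorted (descending): 9.6, 9.1, 6.8, 4.7, 3.3, 3.1, 3.1
The 2 values of 3.1 occupy positions 6–7 → each gets rank 6.
Sample 2 values → pooled ranks: 9.1→2, 4.7→4, 3.3→5
Rank sum = 2 + 4 + 5 = 11

11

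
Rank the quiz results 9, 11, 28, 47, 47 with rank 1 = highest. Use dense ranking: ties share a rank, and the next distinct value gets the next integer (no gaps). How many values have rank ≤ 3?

Sorted (descending): 47, 47, 28, 11, 9
The 2 values of 47 share dense rank 1.
Remaining distinct values take the next consecutive integers.
Ranks ≤ 3: {1, 1, 2, 3} → 4 values.

4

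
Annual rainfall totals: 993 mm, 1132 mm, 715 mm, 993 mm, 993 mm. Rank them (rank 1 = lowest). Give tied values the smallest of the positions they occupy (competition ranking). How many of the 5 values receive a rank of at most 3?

4

Sorted (ascending): 715, 993, 993, 993, 1132
The 3 values of 993 occupy positions 2–4 → each gets rank 2.
Ranks ≤ 3: {1, 2, 2, 2} → 4 values.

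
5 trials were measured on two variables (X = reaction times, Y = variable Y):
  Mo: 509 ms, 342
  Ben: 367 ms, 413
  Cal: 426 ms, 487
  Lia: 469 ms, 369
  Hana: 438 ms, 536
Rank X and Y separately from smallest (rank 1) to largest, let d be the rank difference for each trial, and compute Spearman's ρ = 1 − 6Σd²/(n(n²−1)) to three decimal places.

Ranks of variable 1: 5, 1, 2, 4, 3
Ranks of variable 2: 1, 3, 4, 2, 5
d = r₁ − r₂: 4, -2, -2, 2, -2
d²: 16, 4, 4, 4, 4; Σd² = 32
ρ = 1 − 6·32/(5·24) = 1 − 192/120 = -0.600

-0.600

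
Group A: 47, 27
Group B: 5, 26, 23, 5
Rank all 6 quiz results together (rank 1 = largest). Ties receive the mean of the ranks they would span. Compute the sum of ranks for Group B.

Sorted (descending): 47, 27, 26, 23, 5, 5
The 2 values of 5 occupy positions 5–6 → average rank (5+6)/2 = 5.5.
Group B values → pooled ranks: 5→5.5, 26→3, 23→4, 5→5.5
Rank sum = 5.5 + 3 + 4 + 5.5 = 18

18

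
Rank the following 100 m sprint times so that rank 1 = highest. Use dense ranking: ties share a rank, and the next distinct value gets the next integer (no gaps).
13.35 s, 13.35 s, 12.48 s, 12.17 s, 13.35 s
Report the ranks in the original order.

1, 1, 2, 3, 1

Sorted (descending): 13.35, 13.35, 13.35, 12.48, 12.17
The 3 values of 13.35 share dense rank 1.
Remaining distinct values take the next consecutive integers.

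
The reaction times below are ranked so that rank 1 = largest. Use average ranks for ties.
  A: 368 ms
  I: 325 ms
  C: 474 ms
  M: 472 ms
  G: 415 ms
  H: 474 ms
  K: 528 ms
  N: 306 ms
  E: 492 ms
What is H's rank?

Sorted (descending): 528, 492, 474, 474, 472, 415, 368, 325, 306
The 2 values of 474 occupy positions 3–4 → average rank (3+4)/2 = 3.5.
H has value 474 ms → rank 3.5.

3.5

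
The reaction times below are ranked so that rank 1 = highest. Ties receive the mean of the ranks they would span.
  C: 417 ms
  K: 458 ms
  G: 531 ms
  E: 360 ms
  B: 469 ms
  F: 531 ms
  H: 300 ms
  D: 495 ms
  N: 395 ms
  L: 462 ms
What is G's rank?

Sorted (descending): 531, 531, 495, 469, 462, 458, 417, 395, 360, 300
The 2 values of 531 occupy positions 1–2 → average rank (1+2)/2 = 1.5.
G has value 531 ms → rank 1.5.

1.5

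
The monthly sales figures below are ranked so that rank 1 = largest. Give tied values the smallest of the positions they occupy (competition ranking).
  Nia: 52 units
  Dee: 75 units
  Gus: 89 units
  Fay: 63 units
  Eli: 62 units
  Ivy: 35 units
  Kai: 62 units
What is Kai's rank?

Sorted (descending): 89, 75, 63, 62, 62, 52, 35
The 2 values of 62 occupy positions 4–5 → each gets rank 4.
Kai has value 62 units → rank 4.

4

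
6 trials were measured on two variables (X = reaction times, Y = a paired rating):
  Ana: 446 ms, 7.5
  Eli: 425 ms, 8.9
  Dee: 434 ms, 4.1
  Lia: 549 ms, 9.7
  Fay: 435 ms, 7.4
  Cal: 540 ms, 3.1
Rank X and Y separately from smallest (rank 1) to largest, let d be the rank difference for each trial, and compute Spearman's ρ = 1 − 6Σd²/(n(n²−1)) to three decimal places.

0.086

Ranks of variable 1: 4, 1, 2, 6, 3, 5
Ranks of variable 2: 4, 5, 2, 6, 3, 1
d = r₁ − r₂: 0, -4, 0, 0, 0, 4
d²: 0, 16, 0, 0, 0, 16; Σd² = 32
ρ = 1 − 6·32/(6·35) = 1 − 192/210 = 0.086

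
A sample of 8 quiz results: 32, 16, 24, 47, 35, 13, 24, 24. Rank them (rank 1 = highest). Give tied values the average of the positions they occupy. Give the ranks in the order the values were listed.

Sorted (descending): 47, 35, 32, 24, 24, 24, 16, 13
The 3 values of 24 occupy positions 4–6 → average rank 5.

3, 7, 5, 1, 2, 8, 5, 5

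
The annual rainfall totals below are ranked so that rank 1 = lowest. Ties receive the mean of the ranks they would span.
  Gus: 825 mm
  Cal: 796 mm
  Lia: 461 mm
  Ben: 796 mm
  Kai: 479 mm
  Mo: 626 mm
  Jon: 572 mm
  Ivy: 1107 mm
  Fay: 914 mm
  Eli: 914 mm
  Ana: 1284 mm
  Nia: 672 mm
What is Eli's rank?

Sorted (ascending): 461, 479, 572, 626, 672, 796, 796, 825, 914, 914, 1107, 1284
The 2 values of 796 occupy positions 6–7 → average rank (6+7)/2 = 6.5.
The 2 values of 914 occupy positions 9–10 → average rank (9+10)/2 = 9.5.
Eli has value 914 mm → rank 9.5.

9.5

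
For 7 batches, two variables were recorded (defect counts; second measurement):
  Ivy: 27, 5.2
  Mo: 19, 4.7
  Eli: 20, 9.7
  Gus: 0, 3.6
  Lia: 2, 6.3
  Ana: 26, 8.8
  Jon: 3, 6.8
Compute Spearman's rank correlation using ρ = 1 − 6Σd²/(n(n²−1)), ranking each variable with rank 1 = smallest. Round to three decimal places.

0.429

Ranks of variable 1: 7, 4, 5, 1, 2, 6, 3
Ranks of variable 2: 3, 2, 7, 1, 4, 6, 5
d = r₁ − r₂: 4, 2, -2, 0, -2, 0, -2
d²: 16, 4, 4, 0, 4, 0, 4; Σd² = 32
ρ = 1 − 6·32/(7·48) = 1 − 192/336 = 0.429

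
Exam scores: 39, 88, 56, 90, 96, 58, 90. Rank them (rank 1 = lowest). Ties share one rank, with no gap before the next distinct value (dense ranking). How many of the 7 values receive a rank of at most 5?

Sorted (ascending): 39, 56, 58, 88, 90, 90, 96
The 2 values of 90 share dense rank 5.
Remaining distinct values take the next consecutive integers.
Ranks ≤ 5: {1, 2, 3, 4, 5, 5} → 6 values.

6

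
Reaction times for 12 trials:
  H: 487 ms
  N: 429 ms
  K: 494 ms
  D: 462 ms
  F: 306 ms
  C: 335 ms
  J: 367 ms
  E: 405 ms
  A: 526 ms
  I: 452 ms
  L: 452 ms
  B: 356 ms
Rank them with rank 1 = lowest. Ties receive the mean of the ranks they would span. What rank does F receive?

Sorted (ascending): 306, 335, 356, 367, 405, 429, 452, 452, 462, 487, 494, 526
The 2 values of 452 occupy positions 7–8 → average rank (7+8)/2 = 7.5.
F has value 306 ms → rank 1.

1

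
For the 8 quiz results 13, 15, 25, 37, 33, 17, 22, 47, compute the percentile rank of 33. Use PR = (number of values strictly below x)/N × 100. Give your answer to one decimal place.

62.5

N = 8.
Strictly below 33: 5. Equal to 33: 1.
PR = 5/8 × 100 = 62.5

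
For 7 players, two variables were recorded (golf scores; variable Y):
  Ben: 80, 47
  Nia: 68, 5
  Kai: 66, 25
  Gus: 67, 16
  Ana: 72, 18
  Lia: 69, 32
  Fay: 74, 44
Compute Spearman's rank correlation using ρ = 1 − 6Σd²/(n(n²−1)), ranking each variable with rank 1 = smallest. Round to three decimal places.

0.679

Ranks of variable 1: 7, 3, 1, 2, 5, 4, 6
Ranks of variable 2: 7, 1, 4, 2, 3, 5, 6
d = r₁ − r₂: 0, 2, -3, 0, 2, -1, 0
d²: 0, 4, 9, 0, 4, 1, 0; Σd² = 18
ρ = 1 − 6·18/(7·48) = 1 − 108/336 = 0.679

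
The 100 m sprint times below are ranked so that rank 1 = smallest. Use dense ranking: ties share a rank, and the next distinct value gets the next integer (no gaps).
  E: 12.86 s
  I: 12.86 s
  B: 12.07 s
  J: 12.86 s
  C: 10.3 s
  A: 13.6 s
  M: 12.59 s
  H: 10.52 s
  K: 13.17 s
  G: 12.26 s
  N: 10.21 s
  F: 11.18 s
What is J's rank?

Sorted (ascending): 10.21, 10.3, 10.52, 11.18, 12.07, 12.26, 12.59, 12.86, 12.86, 12.86, 13.17, 13.6
The 3 values of 12.86 share dense rank 8.
Remaining distinct values take the next consecutive integers.
J has value 12.86 s → rank 8.

8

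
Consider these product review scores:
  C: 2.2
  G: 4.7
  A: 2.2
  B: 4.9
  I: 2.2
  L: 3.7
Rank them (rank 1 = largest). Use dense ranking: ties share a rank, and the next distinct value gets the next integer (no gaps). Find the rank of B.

Sorted (descending): 4.9, 4.7, 3.7, 2.2, 2.2, 2.2
The 3 values of 2.2 share dense rank 4.
Remaining distinct values take the next consecutive integers.
B has value 4.9 → rank 1.

1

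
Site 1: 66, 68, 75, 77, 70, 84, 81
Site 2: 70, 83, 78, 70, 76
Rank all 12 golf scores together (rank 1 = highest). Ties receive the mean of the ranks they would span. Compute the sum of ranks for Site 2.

30

Sorted (descending): 84, 83, 81, 78, 77, 76, 75, 70, 70, 70, 68, 66
The 3 values of 70 occupy positions 8–10 → average rank 9.
Site 2 values → pooled ranks: 70→9, 83→2, 78→4, 70→9, 76→6
Rank sum = 9 + 2 + 4 + 9 + 6 = 30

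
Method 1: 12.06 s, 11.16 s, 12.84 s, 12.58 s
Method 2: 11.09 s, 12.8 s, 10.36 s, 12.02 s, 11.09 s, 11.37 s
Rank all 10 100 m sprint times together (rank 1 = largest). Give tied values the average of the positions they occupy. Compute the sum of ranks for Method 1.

15

Sorted (descending): 12.84, 12.8, 12.58, 12.06, 12.02, 11.37, 11.16, 11.09, 11.09, 10.36
The 2 values of 11.09 occupy positions 8–9 → average rank (8+9)/2 = 8.5.
Method 1 values → pooled ranks: 12.06→4, 11.16→7, 12.84→1, 12.58→3
Rank sum = 4 + 7 + 1 + 3 = 15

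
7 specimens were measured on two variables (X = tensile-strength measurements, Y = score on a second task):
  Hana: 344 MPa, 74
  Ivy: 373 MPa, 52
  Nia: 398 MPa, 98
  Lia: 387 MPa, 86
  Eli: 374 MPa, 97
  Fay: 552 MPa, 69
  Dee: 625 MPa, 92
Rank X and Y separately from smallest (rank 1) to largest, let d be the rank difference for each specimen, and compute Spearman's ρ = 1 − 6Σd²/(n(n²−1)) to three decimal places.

0.321

Ranks of variable 1: 1, 2, 5, 4, 3, 6, 7
Ranks of variable 2: 3, 1, 7, 4, 6, 2, 5
d = r₁ − r₂: -2, 1, -2, 0, -3, 4, 2
d²: 4, 1, 4, 0, 9, 16, 4; Σd² = 38
ρ = 1 − 6·38/(7·48) = 1 − 228/336 = 0.321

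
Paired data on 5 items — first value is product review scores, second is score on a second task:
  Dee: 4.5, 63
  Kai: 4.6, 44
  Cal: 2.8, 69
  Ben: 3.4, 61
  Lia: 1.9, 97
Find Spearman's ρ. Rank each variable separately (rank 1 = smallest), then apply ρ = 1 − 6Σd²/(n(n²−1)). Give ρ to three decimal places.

-0.900

Ranks of variable 1: 4, 5, 2, 3, 1
Ranks of variable 2: 3, 1, 4, 2, 5
d = r₁ − r₂: 1, 4, -2, 1, -4
d²: 1, 16, 4, 1, 16; Σd² = 38
ρ = 1 − 6·38/(5·24) = 1 − 228/120 = -0.900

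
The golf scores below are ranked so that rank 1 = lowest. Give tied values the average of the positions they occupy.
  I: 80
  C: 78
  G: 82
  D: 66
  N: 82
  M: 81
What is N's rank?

5.5

Sorted (ascending): 66, 78, 80, 81, 82, 82
The 2 values of 82 occupy positions 5–6 → average rank (5+6)/2 = 5.5.
N has value 82 → rank 5.5.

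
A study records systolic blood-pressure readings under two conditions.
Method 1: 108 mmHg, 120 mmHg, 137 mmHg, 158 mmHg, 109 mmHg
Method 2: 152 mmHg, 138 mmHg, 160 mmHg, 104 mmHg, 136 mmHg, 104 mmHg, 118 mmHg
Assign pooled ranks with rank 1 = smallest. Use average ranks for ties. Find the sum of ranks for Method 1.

Sorted (ascending): 104, 104, 108, 109, 118, 120, 136, 137, 138, 152, 158, 160
The 2 values of 104 occupy positions 1–2 → average rank (1+2)/2 = 1.5.
Method 1 values → pooled ranks: 108→3, 120→6, 137→8, 158→11, 109→4
Rank sum = 3 + 6 + 8 + 11 + 4 = 32

32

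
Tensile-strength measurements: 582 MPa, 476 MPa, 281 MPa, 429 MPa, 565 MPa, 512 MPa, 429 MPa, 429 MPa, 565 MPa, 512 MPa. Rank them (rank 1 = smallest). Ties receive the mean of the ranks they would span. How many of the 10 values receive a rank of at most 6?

Sorted (ascending): 281, 429, 429, 429, 476, 512, 512, 565, 565, 582
The 3 values of 429 occupy positions 2–4 → average rank 3.
The 2 values of 512 occupy positions 6–7 → average rank (6+7)/2 = 6.5.
The 2 values of 565 occupy positions 8–9 → average rank (8+9)/2 = 8.5.
Ranks ≤ 6: {1, 3, 3, 3, 5} → 5 values.

5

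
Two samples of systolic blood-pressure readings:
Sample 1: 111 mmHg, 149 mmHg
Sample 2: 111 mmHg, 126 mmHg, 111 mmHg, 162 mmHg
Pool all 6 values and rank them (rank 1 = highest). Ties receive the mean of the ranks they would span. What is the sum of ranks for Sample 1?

Sorted (descending): 162, 149, 126, 111, 111, 111
The 3 values of 111 occupy positions 4–6 → average rank 5.
Sample 1 values → pooled ranks: 111→5, 149→2
Rank sum = 5 + 2 = 7

7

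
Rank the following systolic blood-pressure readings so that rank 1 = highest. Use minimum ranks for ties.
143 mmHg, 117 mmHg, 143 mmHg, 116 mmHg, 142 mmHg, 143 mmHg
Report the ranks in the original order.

Sorted (descending): 143, 143, 143, 142, 117, 116
The 3 values of 143 occupy positions 1–3 → each gets rank 1.

1, 5, 1, 6, 4, 1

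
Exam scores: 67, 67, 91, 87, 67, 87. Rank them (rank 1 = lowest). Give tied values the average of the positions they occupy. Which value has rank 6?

Sorted (ascending): 67, 67, 67, 87, 87, 91
The 3 values of 67 occupy positions 1–3 → average rank 2.
The 2 values of 87 occupy positions 4–5 → average rank (4+5)/2 = 4.5.
Rank 6 → value 91.

91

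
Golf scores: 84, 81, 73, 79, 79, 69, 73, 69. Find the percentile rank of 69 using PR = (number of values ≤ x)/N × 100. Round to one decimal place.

N = 8.
Strictly below 69: 0. Equal to 69: 2.
PR = 2/8 × 100 = 25.0

25.0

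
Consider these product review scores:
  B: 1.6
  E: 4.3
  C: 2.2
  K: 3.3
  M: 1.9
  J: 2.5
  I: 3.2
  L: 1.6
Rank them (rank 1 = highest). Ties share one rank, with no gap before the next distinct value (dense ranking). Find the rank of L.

Sorted (descending): 4.3, 3.3, 3.2, 2.5, 2.2, 1.9, 1.6, 1.6
The 2 values of 1.6 share dense rank 7.
Remaining distinct values take the next consecutive integers.
L has value 1.6 → rank 7.

7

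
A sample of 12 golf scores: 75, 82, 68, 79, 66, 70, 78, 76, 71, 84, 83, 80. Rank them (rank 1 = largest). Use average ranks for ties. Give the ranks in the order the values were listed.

Sorted (descending): 84, 83, 82, 80, 79, 78, 76, 75, 71, 70, 68, 66
No ties — each value takes its position as its rank.

8, 3, 11, 5, 12, 10, 6, 7, 9, 1, 2, 4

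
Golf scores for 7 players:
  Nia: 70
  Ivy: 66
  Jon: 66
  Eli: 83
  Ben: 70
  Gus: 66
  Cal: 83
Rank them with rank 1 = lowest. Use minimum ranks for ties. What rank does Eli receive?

6

Sorted (ascending): 66, 66, 66, 70, 70, 83, 83
The 3 values of 66 occupy positions 1–3 → each gets rank 1.
The 2 values of 70 occupy positions 4–5 → each gets rank 4.
The 2 values of 83 occupy positions 6–7 → each gets rank 6.
Eli has value 83 → rank 6.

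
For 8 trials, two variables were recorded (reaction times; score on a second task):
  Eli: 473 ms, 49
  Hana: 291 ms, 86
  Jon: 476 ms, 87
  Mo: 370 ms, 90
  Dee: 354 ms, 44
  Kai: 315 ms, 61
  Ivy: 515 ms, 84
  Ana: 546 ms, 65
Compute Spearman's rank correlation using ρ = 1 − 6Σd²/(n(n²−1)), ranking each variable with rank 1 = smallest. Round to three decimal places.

0.095

Ranks of variable 1: 5, 1, 6, 4, 3, 2, 7, 8
Ranks of variable 2: 2, 6, 7, 8, 1, 3, 5, 4
d = r₁ − r₂: 3, -5, -1, -4, 2, -1, 2, 4
d²: 9, 25, 1, 16, 4, 1, 4, 16; Σd² = 76
ρ = 1 − 6·76/(8·63) = 1 − 456/504 = 0.095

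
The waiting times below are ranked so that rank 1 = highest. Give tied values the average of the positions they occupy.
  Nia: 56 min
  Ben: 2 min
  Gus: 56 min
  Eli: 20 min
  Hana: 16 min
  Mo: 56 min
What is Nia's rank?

Sorted (descending): 56, 56, 56, 20, 16, 2
The 3 values of 56 occupy positions 1–3 → average rank 2.
Nia has value 56 min → rank 2.

2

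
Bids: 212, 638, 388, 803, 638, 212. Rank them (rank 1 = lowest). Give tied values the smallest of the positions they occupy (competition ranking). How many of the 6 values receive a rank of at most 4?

Sorted (ascending): 212, 212, 388, 638, 638, 803
The 2 values of 212 occupy positions 1–2 → each gets rank 1.
The 2 values of 638 occupy positions 4–5 → each gets rank 4.
Ranks ≤ 4: {1, 1, 3, 4, 4} → 5 values.

5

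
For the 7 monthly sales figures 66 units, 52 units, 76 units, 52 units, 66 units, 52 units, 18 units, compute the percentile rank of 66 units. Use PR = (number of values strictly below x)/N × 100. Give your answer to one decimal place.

57.1

N = 7.
Strictly below 66: 4. Equal to 66: 2.
PR = 4/7 × 100 = 57.1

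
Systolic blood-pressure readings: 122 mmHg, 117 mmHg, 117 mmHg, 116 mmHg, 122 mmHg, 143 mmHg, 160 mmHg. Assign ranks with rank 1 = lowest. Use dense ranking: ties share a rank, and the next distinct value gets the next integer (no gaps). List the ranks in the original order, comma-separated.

Sorted (ascending): 116, 117, 117, 122, 122, 143, 160
The 2 values of 117 share dense rank 2.
The 2 values of 122 share dense rank 3.
Remaining distinct values take the next consecutive integers.

3, 2, 2, 1, 3, 4, 5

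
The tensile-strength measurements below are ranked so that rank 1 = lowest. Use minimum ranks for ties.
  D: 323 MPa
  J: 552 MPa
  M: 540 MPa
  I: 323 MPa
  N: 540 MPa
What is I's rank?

Sorted (ascending): 323, 323, 540, 540, 552
The 2 values of 323 occupy positions 1–2 → each gets rank 1.
The 2 values of 540 occupy positions 3–4 → each gets rank 3.
I has value 323 MPa → rank 1.

1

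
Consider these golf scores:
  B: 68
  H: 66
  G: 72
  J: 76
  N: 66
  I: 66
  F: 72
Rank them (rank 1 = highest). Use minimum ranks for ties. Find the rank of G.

2

Sorted (descending): 76, 72, 72, 68, 66, 66, 66
The 2 values of 72 occupy positions 2–3 → each gets rank 2.
The 3 values of 66 occupy positions 5–7 → each gets rank 5.
G has value 72 → rank 2.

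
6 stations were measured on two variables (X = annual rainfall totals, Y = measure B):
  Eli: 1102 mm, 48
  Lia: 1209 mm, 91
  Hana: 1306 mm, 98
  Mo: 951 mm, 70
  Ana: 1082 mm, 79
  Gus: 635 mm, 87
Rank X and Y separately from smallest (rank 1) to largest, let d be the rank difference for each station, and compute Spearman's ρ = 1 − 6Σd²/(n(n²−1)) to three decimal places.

0.486

Ranks of variable 1: 4, 5, 6, 2, 3, 1
Ranks of variable 2: 1, 5, 6, 2, 3, 4
d = r₁ − r₂: 3, 0, 0, 0, 0, -3
d²: 9, 0, 0, 0, 0, 9; Σd² = 18
ρ = 1 − 6·18/(6·35) = 1 − 108/210 = 0.486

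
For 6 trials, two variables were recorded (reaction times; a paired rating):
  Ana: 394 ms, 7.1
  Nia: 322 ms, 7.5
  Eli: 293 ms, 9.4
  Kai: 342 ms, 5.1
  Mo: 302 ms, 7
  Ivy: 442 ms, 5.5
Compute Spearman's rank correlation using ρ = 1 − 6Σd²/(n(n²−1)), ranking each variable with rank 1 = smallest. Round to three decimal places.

Ranks of variable 1: 5, 3, 1, 4, 2, 6
Ranks of variable 2: 4, 5, 6, 1, 3, 2
d = r₁ − r₂: 1, -2, -5, 3, -1, 4
d²: 1, 4, 25, 9, 1, 16; Σd² = 56
ρ = 1 − 6·56/(6·35) = 1 − 336/210 = -0.600

-0.600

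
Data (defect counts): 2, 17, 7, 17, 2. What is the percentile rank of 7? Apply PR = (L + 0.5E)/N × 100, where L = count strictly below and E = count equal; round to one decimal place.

50.0

N = 5.
Strictly below 7: 2. Equal to 7: 1.
PR = (2 + 0.5·1)/5 × 100 = 50.0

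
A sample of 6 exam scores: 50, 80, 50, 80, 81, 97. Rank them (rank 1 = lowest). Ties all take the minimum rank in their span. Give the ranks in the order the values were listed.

1, 3, 1, 3, 5, 6

Sorted (ascending): 50, 50, 80, 80, 81, 97
The 2 values of 50 occupy positions 1–2 → each gets rank 1.
The 2 values of 80 occupy positions 3–4 → each gets rank 3.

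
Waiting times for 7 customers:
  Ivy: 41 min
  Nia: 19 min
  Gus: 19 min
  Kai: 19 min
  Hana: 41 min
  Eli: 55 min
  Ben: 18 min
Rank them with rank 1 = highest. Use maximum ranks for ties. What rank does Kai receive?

6

Sorted (descending): 55, 41, 41, 19, 19, 19, 18
The 2 values of 41 occupy positions 2–3 → each gets rank 3.
The 3 values of 19 occupy positions 4–6 → each gets rank 6.
Kai has value 19 min → rank 6.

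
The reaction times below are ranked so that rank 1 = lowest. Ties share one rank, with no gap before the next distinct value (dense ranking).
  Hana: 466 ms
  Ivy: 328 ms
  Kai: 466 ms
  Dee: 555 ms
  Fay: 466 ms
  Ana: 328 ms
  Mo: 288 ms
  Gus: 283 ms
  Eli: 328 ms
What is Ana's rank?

Sorted (ascending): 283, 288, 328, 328, 328, 466, 466, 466, 555
The 3 values of 328 share dense rank 3.
The 3 values of 466 share dense rank 4.
Remaining distinct values take the next consecutive integers.
Ana has value 328 ms → rank 3.

3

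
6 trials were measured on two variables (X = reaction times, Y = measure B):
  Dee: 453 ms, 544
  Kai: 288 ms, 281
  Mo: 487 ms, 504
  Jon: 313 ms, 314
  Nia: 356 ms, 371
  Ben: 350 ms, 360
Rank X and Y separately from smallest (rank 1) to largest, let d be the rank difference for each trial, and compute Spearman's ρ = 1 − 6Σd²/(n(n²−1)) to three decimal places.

0.943

Ranks of variable 1: 5, 1, 6, 2, 4, 3
Ranks of variable 2: 6, 1, 5, 2, 4, 3
d = r₁ − r₂: -1, 0, 1, 0, 0, 0
d²: 1, 0, 1, 0, 0, 0; Σd² = 2
ρ = 1 − 6·2/(6·35) = 1 − 12/210 = 0.943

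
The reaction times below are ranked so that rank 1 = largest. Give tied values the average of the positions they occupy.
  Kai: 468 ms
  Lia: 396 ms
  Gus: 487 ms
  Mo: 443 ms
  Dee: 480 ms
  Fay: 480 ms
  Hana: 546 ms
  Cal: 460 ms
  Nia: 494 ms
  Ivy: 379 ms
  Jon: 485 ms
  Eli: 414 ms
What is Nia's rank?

Sorted (descending): 546, 494, 487, 485, 480, 480, 468, 460, 443, 414, 396, 379
The 2 values of 480 occupy positions 5–6 → average rank (5+6)/2 = 5.5.
Nia has value 494 ms → rank 2.

2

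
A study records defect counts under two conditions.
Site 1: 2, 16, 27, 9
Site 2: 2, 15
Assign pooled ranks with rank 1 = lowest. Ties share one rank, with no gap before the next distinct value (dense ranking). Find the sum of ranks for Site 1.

Sorted (ascending): 2, 2, 9, 15, 16, 27
The 2 values of 2 share dense rank 1.
Remaining distinct values take the next consecutive integers.
Site 1 values → pooled ranks: 2→1, 16→4, 27→5, 9→2
Rank sum = 1 + 4 + 5 + 2 = 12

12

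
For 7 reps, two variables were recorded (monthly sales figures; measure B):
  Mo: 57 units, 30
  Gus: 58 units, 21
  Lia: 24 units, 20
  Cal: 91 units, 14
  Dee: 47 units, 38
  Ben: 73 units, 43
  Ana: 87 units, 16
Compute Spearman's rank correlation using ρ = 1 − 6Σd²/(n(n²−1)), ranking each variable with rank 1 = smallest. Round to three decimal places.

Ranks of variable 1: 3, 4, 1, 7, 2, 5, 6
Ranks of variable 2: 5, 4, 3, 1, 6, 7, 2
d = r₁ − r₂: -2, 0, -2, 6, -4, -2, 4
d²: 4, 0, 4, 36, 16, 4, 16; Σd² = 80
ρ = 1 − 6·80/(7·48) = 1 − 480/336 = -0.429

-0.429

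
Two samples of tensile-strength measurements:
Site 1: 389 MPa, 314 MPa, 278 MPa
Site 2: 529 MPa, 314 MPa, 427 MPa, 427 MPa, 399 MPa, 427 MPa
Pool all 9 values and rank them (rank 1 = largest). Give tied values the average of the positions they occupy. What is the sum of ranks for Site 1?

Sorted (descending): 529, 427, 427, 427, 399, 389, 314, 314, 278
The 3 values of 427 occupy positions 2–4 → average rank 3.
The 2 values of 314 occupy positions 7–8 → average rank (7+8)/2 = 7.5.
Site 1 values → pooled ranks: 389→6, 314→7.5, 278→9
Rank sum = 6 + 7.5 + 9 = 22.5

22.5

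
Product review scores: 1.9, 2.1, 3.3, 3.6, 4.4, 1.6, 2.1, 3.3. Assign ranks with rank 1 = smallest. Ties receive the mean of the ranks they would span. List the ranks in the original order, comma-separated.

2, 3.5, 5.5, 7, 8, 1, 3.5, 5.5

Sorted (ascending): 1.6, 1.9, 2.1, 2.1, 3.3, 3.3, 3.6, 4.4
The 2 values of 2.1 occupy positions 3–4 → average rank (3+4)/2 = 3.5.
The 2 values of 3.3 occupy positions 5–6 → average rank (5+6)/2 = 5.5.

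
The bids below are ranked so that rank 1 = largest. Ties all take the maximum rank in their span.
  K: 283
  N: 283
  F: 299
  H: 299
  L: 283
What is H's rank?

2

Sorted (descending): 299, 299, 283, 283, 283
The 2 values of 299 occupy positions 1–2 → each gets rank 2.
The 3 values of 283 occupy positions 3–5 → each gets rank 5.
H has value 299 → rank 2.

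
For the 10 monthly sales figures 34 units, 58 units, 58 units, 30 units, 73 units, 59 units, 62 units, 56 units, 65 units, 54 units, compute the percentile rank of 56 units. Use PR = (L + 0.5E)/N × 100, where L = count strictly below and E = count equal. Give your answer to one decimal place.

N = 10.
Strictly below 56: 3. Equal to 56: 1.
PR = (3 + 0.5·1)/10 × 100 = 35.0

35.0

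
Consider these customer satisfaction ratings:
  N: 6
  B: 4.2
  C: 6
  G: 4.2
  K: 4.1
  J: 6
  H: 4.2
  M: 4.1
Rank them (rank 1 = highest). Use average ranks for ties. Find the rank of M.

7.5

Sorted (descending): 6, 6, 6, 4.2, 4.2, 4.2, 4.1, 4.1
The 3 values of 6 occupy positions 1–3 → average rank 2.
The 3 values of 4.2 occupy positions 4–6 → average rank 5.
The 2 values of 4.1 occupy positions 7–8 → average rank (7+8)/2 = 7.5.
M has value 4.1 → rank 7.5.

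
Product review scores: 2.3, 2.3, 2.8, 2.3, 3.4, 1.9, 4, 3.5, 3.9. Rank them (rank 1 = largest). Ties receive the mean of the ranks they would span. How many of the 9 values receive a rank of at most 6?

Sorted (descending): 4, 3.9, 3.5, 3.4, 2.8, 2.3, 2.3, 2.3, 1.9
The 3 values of 2.3 occupy positions 6–8 → average rank 7.
Ranks ≤ 6: {1, 2, 3, 4, 5} → 5 values.

5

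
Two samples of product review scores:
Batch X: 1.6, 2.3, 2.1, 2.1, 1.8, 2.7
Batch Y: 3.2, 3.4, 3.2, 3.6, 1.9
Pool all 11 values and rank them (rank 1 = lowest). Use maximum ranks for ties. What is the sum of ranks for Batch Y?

42

Sorted (ascending): 1.6, 1.8, 1.9, 2.1, 2.1, 2.3, 2.7, 3.2, 3.2, 3.4, 3.6
The 2 values of 2.1 occupy positions 4–5 → each gets rank 5.
The 2 values of 3.2 occupy positions 8–9 → each gets rank 9.
Batch Y values → pooled ranks: 3.2→9, 3.4→10, 3.2→9, 3.6→11, 1.9→3
Rank sum = 9 + 10 + 9 + 11 + 3 = 42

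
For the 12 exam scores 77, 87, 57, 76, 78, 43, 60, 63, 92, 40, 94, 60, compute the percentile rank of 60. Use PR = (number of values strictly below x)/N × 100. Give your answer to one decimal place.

25.0

N = 12.
Strictly below 60: 3. Equal to 60: 2.
PR = 3/12 × 100 = 25.0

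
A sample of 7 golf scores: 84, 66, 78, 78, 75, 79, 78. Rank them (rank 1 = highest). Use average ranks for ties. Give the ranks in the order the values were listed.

Sorted (descending): 84, 79, 78, 78, 78, 75, 66
The 3 values of 78 occupy positions 3–5 → average rank 4.

1, 7, 4, 4, 6, 2, 4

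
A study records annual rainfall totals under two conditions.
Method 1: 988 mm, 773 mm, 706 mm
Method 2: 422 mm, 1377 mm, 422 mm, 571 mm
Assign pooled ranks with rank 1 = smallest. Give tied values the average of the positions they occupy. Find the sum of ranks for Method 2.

13

Sorted (ascending): 422, 422, 571, 706, 773, 988, 1377
The 2 values of 422 occupy positions 1–2 → average rank (1+2)/2 = 1.5.
Method 2 values → pooled ranks: 422→1.5, 1377→7, 422→1.5, 571→3
Rank sum = 1.5 + 7 + 1.5 + 3 = 13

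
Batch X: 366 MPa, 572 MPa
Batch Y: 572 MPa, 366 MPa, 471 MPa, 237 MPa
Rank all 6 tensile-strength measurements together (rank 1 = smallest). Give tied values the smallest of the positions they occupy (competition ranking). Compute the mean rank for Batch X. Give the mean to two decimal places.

Sorted (ascending): 237, 366, 366, 471, 572, 572
The 2 values of 366 occupy positions 2–3 → each gets rank 2.
The 2 values of 572 occupy positions 5–6 → each gets rank 5.
Batch X values → pooled ranks: 366→2, 572→5
Mean rank = (2 + 5) / 2 = 3.50

3.50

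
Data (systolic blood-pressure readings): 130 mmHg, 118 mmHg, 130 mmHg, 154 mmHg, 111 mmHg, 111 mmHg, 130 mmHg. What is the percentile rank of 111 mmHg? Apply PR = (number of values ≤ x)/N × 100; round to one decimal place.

28.6

N = 7.
Strictly below 111: 0. Equal to 111: 2.
PR = 2/7 × 100 = 28.6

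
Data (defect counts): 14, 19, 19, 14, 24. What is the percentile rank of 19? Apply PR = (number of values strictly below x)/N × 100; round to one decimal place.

N = 5.
Strictly below 19: 2. Equal to 19: 2.
PR = 2/5 × 100 = 40.0

40.0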